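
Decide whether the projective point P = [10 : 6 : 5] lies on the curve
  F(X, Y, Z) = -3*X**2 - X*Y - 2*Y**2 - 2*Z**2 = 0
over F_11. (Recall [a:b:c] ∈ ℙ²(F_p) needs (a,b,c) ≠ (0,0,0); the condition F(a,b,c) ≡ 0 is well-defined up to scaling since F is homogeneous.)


F(10,6,5) ≡ 2 (mod 11); P is NOT on the curve.

Evaluate F(10, 6, 5) term-by-term (mod 11).
  -3*X**2 ↦ -3·100·1·1 = -300
  -X*Y ↦ -1·10·6·1 = -60
  -2*Y**2 ↦ -2·1·36·1 = -72
  -2*Z**2 ↦ -2·1·1·25 = -50
Sum: F(10, 6, 5) = (-300) + (-60) + (-72) + (-50) = -482.
Reducing mod 11: -482 ≡ 2 (mod 11).
Since F(a, b, c) ≡ 2 ≠ 0 (mod 11), P does NOT lie on the curve.


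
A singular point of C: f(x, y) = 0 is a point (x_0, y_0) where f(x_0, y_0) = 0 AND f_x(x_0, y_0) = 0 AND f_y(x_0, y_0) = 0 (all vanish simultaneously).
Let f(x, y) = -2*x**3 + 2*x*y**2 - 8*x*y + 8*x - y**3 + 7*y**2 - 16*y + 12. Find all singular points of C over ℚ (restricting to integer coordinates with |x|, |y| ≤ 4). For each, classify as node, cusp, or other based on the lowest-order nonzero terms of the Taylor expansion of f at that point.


Singular points: {(0, 2)}; classification: cusp.

Compute partial derivatives:
  f_x = -6*x**2 + 2*y**2 - 8*y + 8.
  f_y = 4*x*y - 8*x - 3*y**2 + 14*y - 16.
Scan x_0 ∈ {−4, ..., 4}. For each x_0, f_y(x_0, y) is a polynomial in y; find its integer roots y ∈ {−4, ..., 4}, then test f_x and f at those candidates.
  x = -4: f_y(-4, y) = -3*y**2 - 2*y + 16; vanishes at y ∈ {2}. (-4, 2): f_x = -96 ≠ 0.
  x = -3: f_y(-3, y) = -3*y**2 + 2*y + 8; vanishes at y ∈ {2}. (-3, 2): f_x = -54 ≠ 0.
  x = -2: f_y(-2, y) = -3*y**2 + 6*y; vanishes at y ∈ {0, 2}. (-2, 0): f_x = -16 ≠ 0; (-2, 2): f_x = -24 ≠ 0.
  x = -1: f_y(-1, y) = -3*y**2 + 10*y - 8; vanishes at y ∈ {2}. (-1, 2): f_x = -6 ≠ 0.
  x = 0: f_y(0, y) = -3*y**2 + 14*y - 16; vanishes at y ∈ {2}. (0, 2): f_x = 0, f = 0 — SINGULAR.
  x = 1: f_y(1, y) = -3*y**2 + 18*y - 24; vanishes at y ∈ {2, 4}. (1, 2): f_x = -6 ≠ 0; (1, 4): f_x = 2 ≠ 0.
  x = 2: f_y(2, y) = -3*y**2 + 22*y - 32; vanishes at y ∈ {2}. (2, 2): f_x = -24 ≠ 0.
  x = 3: f_y(3, y) = -3*y**2 + 26*y - 40; vanishes at y ∈ {2}. (3, 2): f_x = -54 ≠ 0.
  x = 4: f_y(4, y) = -3*y**2 + 30*y - 48; vanishes at y ∈ {2}. (4, 2): f_x = -96 ≠ 0.
Only singular point on the grid: (0, 2).
Classify: substitute x = 0 + u, y = 2 + v and expand: f = -2*u**3 + 2*u*v**2 - v**3 + v**2.
No constant or linear terms (consistent with a singular point). Quadratic part: v**2. Cubic part: -2*u**3 + 2*u*v**2 - v**3.
The quadratic part v**2 is a perfect square, so there is a single (double) tangent line v = 0, i.e. y = 2. Restricting the cubic part to that line (v = 0) leaves -2*u**3 ≠ 0, so f is not divisible by v and the branch is v² ≈ 2*u**3 to lowest order — this is a cusp.
Classification: cusp.


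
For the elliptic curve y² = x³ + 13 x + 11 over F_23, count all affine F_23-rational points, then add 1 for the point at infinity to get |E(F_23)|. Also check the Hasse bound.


Affine points = {(1, 5), (1, 18), (3, 10), (3, 13), (4, 9), (4, 14), (6, 11), (6, 12), (7, 10), (7, 13), (8, 11), (8, 12), (9, 11), (9, 12), (11, 6), (11, 17), (12, 3), (12, 20), (13, 10), (13, 13), (14, 4), (14, 19), (15, 4), (15, 19), (17, 4), (17, 19), (21, 0)}; affine count = 27; |E(F_23)| = 28.

Discriminant check: Δ ∝ 4a³ + 27b² = 4·13³ + 27·11² = 4·2197 + 27·121 ≡ 3 (mod 23). Nonzero ⇒ E is nonsingular.
For each x ∈ F_23, compute rhs = x³ + 13·x + 11 mod 23, then count y ∈ F_23 with y² ≡ rhs.
  x = 0: rhs = 11, matching y values: none (0 points).
  x = 1: rhs = 2, matching y values: 5, 18 (2 points).
  x = 2: rhs = 22, matching y values: none (0 points).
  x = 3: rhs = 8, matching y values: 10, 13 (2 points).
  x = 4: rhs = 12, matching y values: 9, 14 (2 points).
  x = 5: rhs = 17, matching y values: none (0 points).
  x = 6: rhs = 6, matching y values: 11, 12 (2 points).
  x = 7: rhs = 8, matching y values: 10, 13 (2 points).
  x = 8: rhs = 6, matching y values: 11, 12 (2 points).
  x = 9: rhs = 6, matching y values: 11, 12 (2 points).
  x = 10: rhs = 14, matching y values: none (0 points).
  x = 11: rhs = 13, matching y values: 6, 17 (2 points).
  x = 12: rhs = 9, matching y values: 3, 20 (2 points).
  x = 13: rhs = 8, matching y values: 10, 13 (2 points).
  x = 14: rhs = 16, matching y values: 4, 19 (2 points).
  x = 15: rhs = 16, matching y values: 4, 19 (2 points).
  x = 16: rhs = 14, matching y values: none (0 points).
  x = 17: rhs = 16, matching y values: 4, 19 (2 points).
  x = 18: rhs = 5, matching y values: none (0 points).
  x = 19: rhs = 10, matching y values: none (0 points).
  x = 20: rhs = 14, matching y values: none (0 points).
  x = 21: rhs = 0, matching y values: 0 (1 points).
  x = 22: rhs = 20, matching y values: none (0 points).
Total affine count: 27.
Full point count |E(F_23)| = 27 + 1 = 28.
Hasse bound: |28 − (23+1)| = |4| = 4 ≤ 2√23 ≈ 9.5917 ✓.


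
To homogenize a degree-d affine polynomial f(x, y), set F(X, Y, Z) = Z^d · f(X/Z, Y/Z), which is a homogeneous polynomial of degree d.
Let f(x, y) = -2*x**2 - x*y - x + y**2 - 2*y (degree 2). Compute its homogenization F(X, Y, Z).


F(X, Y, Z) = -2*X**2 - X*Y - X*Z + Y**2 - 2*Y*Z

deg(f) = 2.
Substitute x = X/Z, y = Y/Z into f, then multiply by Z^2.
  monomial -2·x^2·y^0 ↦ -2·X^2·Y^0·Z^0.
  monomial -1·x^1·y^1 ↦ -1·X^1·Y^1·Z^0.
  monomial -1·x^1·y^0 ↦ -1·X^1·Y^0·Z^1.
  monomial 1·x^0·y^2 ↦ 1·X^0·Y^2·Z^0.
  monomial -2·x^0·y^1 ↦ -2·X^0·Y^1·Z^1.
Collecting: F(X, Y, Z) = -2*X**2 - X*Y - X*Z + Y**2 - 2*Y*Z.


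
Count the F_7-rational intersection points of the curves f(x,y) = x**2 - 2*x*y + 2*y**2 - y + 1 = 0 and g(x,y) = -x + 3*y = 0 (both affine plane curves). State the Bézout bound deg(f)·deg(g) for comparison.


Common zeros: {(4, 6), (5, 4)}; count = 2; Bézout bound = 2.

deg(f) = 2, deg(g) = 1, so Bézout bound = 2.
Scan x ∈ F_7. For each x, list the y ∈ F_7 with f(x, y) ≡ 0 and those with g(x, y) ≡ 0 (mod 7); the common zeros in that column are the intersection.
  x = 0: f ≡ 0 at y ∈ {2}; g ≡ 0 at y ∈ {0}; common: ∅.
  x = 1: f ≡ 0 at y ∈ {6}; g ≡ 0 at y ∈ {5}; common: ∅.
  x = 2: f ≡ 0 at y ∈ ∅; g ≡ 0 at y ∈ {3}; common: ∅.
  x = 3: f ≡ 0 at y ∈ {3, 4}; g ≡ 0 at y ∈ {1}; common: ∅.
  x = 4: f ≡ 0 at y ∈ {2, 6}; g ≡ 0 at y ∈ {6}; common: {6}.
  x = 5: f ≡ 0 at y ∈ {4, 5}; g ≡ 0 at y ∈ {4}; common: {4}.
  x = 6: f ≡ 0 at y ∈ ∅; g ≡ 0 at y ∈ {2}; common: ∅.
Collecting: common zeros = {(4, 6), (5, 4)}, so the count is 2.
Comparison with the Bézout bound: 2 ≤ 2 = deg(f)·deg(g), as expected for curves with no common component (the bound is attained).


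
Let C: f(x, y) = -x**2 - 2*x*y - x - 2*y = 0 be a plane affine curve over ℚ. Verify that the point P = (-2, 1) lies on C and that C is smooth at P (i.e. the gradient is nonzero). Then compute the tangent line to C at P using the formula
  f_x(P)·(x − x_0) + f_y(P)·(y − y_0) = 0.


Tangent line at P: x + 2*y = 0.

Step 1: f(-2, 1) = 0, so P lies on C.
Step 2: partial derivatives
  f_x(x, y) = -2*x - 2*y - 1, f_y(x, y) = -2*x - 2.
  f_x(P) = 1, f_y(P) = 2 (gradient nonzero, so P is smooth).
Step 3: tangent line at P: 1·(x − -2) + 2·(y − 1) = 0.
Expanding: x + 2*y = 0.


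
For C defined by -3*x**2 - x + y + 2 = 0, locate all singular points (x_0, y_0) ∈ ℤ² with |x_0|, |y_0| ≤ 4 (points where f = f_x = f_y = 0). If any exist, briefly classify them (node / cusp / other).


No singular points in the scanned grid; C is smooth there.

Compute partial derivatives:
  f_x = -6*x - 1.
  f_y = 1.
f_y = 1 is a nonzero constant, so f_y never vanishes: no point (x, y) can satisfy f = f_x = f_y = 0. In particular no (x, y) ∈ {−4, ..., 4}² is singular; the curve is smooth.


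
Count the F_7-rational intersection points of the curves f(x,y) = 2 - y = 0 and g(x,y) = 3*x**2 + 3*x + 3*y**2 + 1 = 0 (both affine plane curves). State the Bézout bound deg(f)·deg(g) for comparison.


Common zeros: {(3, 2)}; count = 1; Bézout bound = 2.

deg(f) = 1, deg(g) = 2, so Bézout bound = 2.
Scan x ∈ F_7. For each x, list the y ∈ F_7 with f(x, y) ≡ 0 and those with g(x, y) ≡ 0 (mod 7); the common zeros in that column are the intersection.
  x = 0: f ≡ 0 at y ∈ {2}; g ≡ 0 at y ∈ {3, 4}; common: ∅.
  x = 1: f ≡ 0 at y ∈ {2}; g ≡ 0 at y ∈ {0}; common: ∅.
  x = 2: f ≡ 0 at y ∈ {2}; g ≡ 0 at y ∈ ∅; common: ∅.
  x = 3: f ≡ 0 at y ∈ {2}; g ≡ 0 at y ∈ {2, 5}; common: {2}.
  x = 4: f ≡ 0 at y ∈ {2}; g ≡ 0 at y ∈ ∅; common: ∅.
  x = 5: f ≡ 0 at y ∈ {2}; g ≡ 0 at y ∈ {0}; common: ∅.
  x = 6: f ≡ 0 at y ∈ {2}; g ≡ 0 at y ∈ {3, 4}; common: ∅.
Collecting: common zeros = {(3, 2)}, so the count is 1.
Comparison with the Bézout bound: 1 ≤ 2 = deg(f)·deg(g), as expected for curves with no common component (the affine F_7-count falls short of the bound because intersections may lie at infinity, over extension fields, or carry multiplicity).


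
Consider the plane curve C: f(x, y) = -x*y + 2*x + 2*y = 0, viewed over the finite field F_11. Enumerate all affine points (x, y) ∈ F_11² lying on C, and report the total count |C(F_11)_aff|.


Affine F_11-points: {(0, 0), (1, 9), (3, 6), (4, 4), (5, 7), (6, 3), (7, 5), (8, 10), (9, 1), (10, 8)}; count = 10.

For each of the 121 pairs (x, y) ∈ F_11², evaluate f(x, y) mod 11. Record the zeros.
  x = 0: [0↦0, 1↦2, 2↦4, 3↦6, 4↦8, 5↦10, 6↦1, 7↦3, 8↦5, 9↦7, 10↦9]  zeros at y ∈ {0}
  x = 1: [0↦2, 1↦3, 2↦4, 3↦5, 4↦6, 5↦7, 6↦8, 7↦9, 8↦10, 9↦0, 10↦1]  zeros at y ∈ {9}
  x = 2: [0↦4, 1↦4, 2↦4, 3↦4, 4↦4, 5↦4, 6↦4, 7↦4, 8↦4, 9↦4, 10↦4]  zeros at y ∈ ∅
  x = 3: [0↦6, 1↦5, 2↦4, 3↦3, 4↦2, 5↦1, 6↦0, 7↦10, 8↦9, 9↦8, 10↦7]  zeros at y ∈ {6}
  x = 4: [0↦8, 1↦6, 2↦4, 3↦2, 4↦0, 5↦9, 6↦7, 7↦5, 8↦3, 9↦1, 10↦10]  zeros at y ∈ {4}
  x = 5: [0↦10, 1↦7, 2↦4, 3↦1, 4↦9, 5↦6, 6↦3, 7↦0, 8↦8, 9↦5, 10↦2]  zeros at y ∈ {7}
  x = 6: [0↦1, 1↦8, 2↦4, 3↦0, 4↦7, 5↦3, 6↦10, 7↦6, 8↦2, 9↦9, 10↦5]  zeros at y ∈ {3}
  x = 7: [0↦3, 1↦9, 2↦4, 3↦10, 4↦5, 5↦0, 6↦6, 7↦1, 8↦7, 9↦2, 10↦8]  zeros at y ∈ {5}
  x = 8: [0↦5, 1↦10, 2↦4, 3↦9, 4↦3, 5↦8, 6↦2, 7↦7, 8↦1, 9↦6, 10↦0]  zeros at y ∈ {10}
  x = 9: [0↦7, 1↦0, 2↦4, 3↦8, 4↦1, 5↦5, 6↦9, 7↦2, 8↦6, 9↦10, 10↦3]  zeros at y ∈ {1}
  x = 10: [0↦9, 1↦1, 2↦4, 3↦7, 4↦10, 5↦2, 6↦5, 7↦8, 8↦0, 9↦3, 10↦6]  zeros at y ∈ {8}
Collecting zeros: affine points = {(0, 0), (1, 9), (3, 6), (4, 4), (5, 7), (6, 3), (7, 5), (8, 10), (9, 1), (10, 8)}.
Total count |C(F_11)_aff| = 10.


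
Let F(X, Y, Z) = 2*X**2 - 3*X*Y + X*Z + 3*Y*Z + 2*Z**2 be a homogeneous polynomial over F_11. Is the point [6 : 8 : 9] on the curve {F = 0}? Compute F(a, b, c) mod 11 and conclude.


F(6,8,9) ≡ 8 (mod 11); P is NOT on the curve.

Evaluate F(6, 8, 9) term-by-term (mod 11).
  2*X**2 ↦ 2·36·1·1 = 72
  -3*X*Y ↦ -3·6·8·1 = -144
  X*Z ↦ 1·6·1·9 = 54
  3*Y*Z ↦ 3·1·8·9 = 216
  2*Z**2 ↦ 2·1·1·81 = 162
Sum: F(6, 8, 9) = (72) + (-144) + (54) + (216) + (162) = 360.
Reducing mod 11: 360 ≡ 8 (mod 11).
Since F(a, b, c) ≡ 8 ≠ 0 (mod 11), P does NOT lie on the curve.


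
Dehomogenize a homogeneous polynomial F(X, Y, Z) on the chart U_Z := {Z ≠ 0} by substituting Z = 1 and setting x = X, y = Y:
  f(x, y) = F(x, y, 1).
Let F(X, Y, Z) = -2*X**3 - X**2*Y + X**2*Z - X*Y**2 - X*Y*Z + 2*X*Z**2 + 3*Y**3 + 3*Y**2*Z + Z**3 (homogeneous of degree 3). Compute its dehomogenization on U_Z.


f(x, y) = -2*x**3 - x**2*y + x**2 - x*y**2 - x*y + 2*x + 3*y**3 + 3*y**2 + 1

On U_Z we set Z = 1. Each monomial c·X^i·Y^j·Z^k in F becomes c·x^i·y^j·1^k = c·x^i·y^j.
Substituting Z = 1: F(X, Y, 1) = -2*x**3 - x**2*y + x**2 - x*y**2 - x*y + 2*x + 3*y**3 + 3*y**2 + 1.
Note: deg(f) ≤ deg(F) = 3; strict inequality happens when F is divisible by Z (lost terms).


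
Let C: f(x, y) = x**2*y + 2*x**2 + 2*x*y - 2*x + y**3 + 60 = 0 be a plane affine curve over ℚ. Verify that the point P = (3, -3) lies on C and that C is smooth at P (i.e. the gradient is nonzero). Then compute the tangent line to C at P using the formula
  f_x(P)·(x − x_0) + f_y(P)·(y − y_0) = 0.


Tangent line at P: -14*x + 42*y + 168 = 0.

Step 1: f(3, -3) = 0, so P lies on C.
Step 2: partial derivatives
  f_x(x, y) = 2*x*y + 4*x + 2*y - 2, f_y(x, y) = x**2 + 2*x + 3*y**2.
  f_x(P) = -14, f_y(P) = 42 (gradient nonzero, so P is smooth).
Step 3: tangent line at P: -14·(x − 3) + 42·(y − -3) = 0.
Expanding: -14*x + 42*y + 168 = 0.


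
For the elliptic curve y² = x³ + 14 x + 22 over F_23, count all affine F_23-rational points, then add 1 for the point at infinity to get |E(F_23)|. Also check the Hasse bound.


Affine points = {(2, 9), (2, 14), (4, 2), (4, 21), (6, 0), (7, 7), (7, 16), (8, 5), (8, 18), (9, 7), (9, 16), (10, 9), (10, 14), (11, 9), (11, 14), (12, 3), (12, 20), (13, 3), (13, 20), (14, 8), (14, 15), (16, 8), (16, 15), (21, 3), (21, 20)}; affine count = 25; |E(F_23)| = 26.

Discriminant check: Δ ∝ 4a³ + 27b² = 4·14³ + 27·22² = 4·2744 + 27·484 ≡ 9 (mod 23). Nonzero ⇒ E is nonsingular.
For each x ∈ F_23, compute rhs = x³ + 14·x + 22 mod 23, then count y ∈ F_23 with y² ≡ rhs.
  x = 0: rhs = 22, matching y values: none (0 points).
  x = 1: rhs = 14, matching y values: none (0 points).
  x = 2: rhs = 12, matching y values: 9, 14 (2 points).
  x = 3: rhs = 22, matching y values: none (0 points).
  x = 4: rhs = 4, matching y values: 2, 21 (2 points).
  x = 5: rhs = 10, matching y values: none (0 points).
  x = 6: rhs = 0, matching y values: 0 (1 points).
  x = 7: rhs = 3, matching y values: 7, 16 (2 points).
  x = 8: rhs = 2, matching y values: 5, 18 (2 points).
  x = 9: rhs = 3, matching y values: 7, 16 (2 points).
  x = 10: rhs = 12, matching y values: 9, 14 (2 points).
  x = 11: rhs = 12, matching y values: 9, 14 (2 points).
  x = 12: rhs = 9, matching y values: 3, 20 (2 points).
  x = 13: rhs = 9, matching y values: 3, 20 (2 points).
  x = 14: rhs = 18, matching y values: 8, 15 (2 points).
  x = 15: rhs = 19, matching y values: none (0 points).
  x = 16: rhs = 18, matching y values: 8, 15 (2 points).
  x = 17: rhs = 21, matching y values: none (0 points).
  x = 18: rhs = 11, matching y values: none (0 points).
  x = 19: rhs = 17, matching y values: none (0 points).
  x = 20: rhs = 22, matching y values: none (0 points).
  x = 21: rhs = 9, matching y values: 3, 20 (2 points).
  x = 22: rhs = 7, matching y values: none (0 points).
Total affine count: 25.
Full point count |E(F_23)| = 25 + 1 = 26.
Hasse bound: |26 − (23+1)| = |2| = 2 ≤ 2√23 ≈ 9.5917 ✓.


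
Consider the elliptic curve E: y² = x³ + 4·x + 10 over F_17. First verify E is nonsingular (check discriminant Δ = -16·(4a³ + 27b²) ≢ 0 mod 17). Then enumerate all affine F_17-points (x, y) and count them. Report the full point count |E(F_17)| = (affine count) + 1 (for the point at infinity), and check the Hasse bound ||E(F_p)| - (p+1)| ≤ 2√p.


Affine points = {(1, 7), (1, 10), (2, 3), (2, 14), (3, 7), (3, 10), (5, 6), (5, 11), (10, 8), (10, 9), (11, 5), (11, 12), (12, 1), (12, 16), (13, 7), (13, 10)}; affine count = 16; |E(F_17)| = 17.

Discriminant check: Δ ∝ 4a³ + 27b² = 4·4³ + 27·10² = 4·64 + 27·100 ≡ 15 (mod 17). Nonzero ⇒ E is nonsingular.
For each x ∈ F_17, compute rhs = x³ + 4·x + 10 mod 17, then count y ∈ F_17 with y² ≡ rhs.
  x = 0: rhs = 10, matching y values: none (0 points).
  x = 1: rhs = 15, matching y values: 7, 10 (2 points).
  x = 2: rhs = 9, matching y values: 3, 14 (2 points).
  x = 3: rhs = 15, matching y values: 7, 10 (2 points).
  x = 4: rhs = 5, matching y values: none (0 points).
  x = 5: rhs = 2, matching y values: 6, 11 (2 points).
  x = 6: rhs = 12, matching y values: none (0 points).
  x = 7: rhs = 7, matching y values: none (0 points).
  x = 8: rhs = 10, matching y values: none (0 points).
  x = 9: rhs = 10, matching y values: none (0 points).
  x = 10: rhs = 13, matching y values: 8, 9 (2 points).
  x = 11: rhs = 8, matching y values: 5, 12 (2 points).
  x = 12: rhs = 1, matching y values: 1, 16 (2 points).
  x = 13: rhs = 15, matching y values: 7, 10 (2 points).
  x = 14: rhs = 5, matching y values: none (0 points).
  x = 15: rhs = 11, matching y values: none (0 points).
  x = 16: rhs = 5, matching y values: none (0 points).
Total affine count: 16.
Full point count |E(F_17)| = 16 + 1 = 17.
Hasse bound: |17 − (17+1)| = |-1| = 1 ≤ 2√17 ≈ 8.2462 ✓.


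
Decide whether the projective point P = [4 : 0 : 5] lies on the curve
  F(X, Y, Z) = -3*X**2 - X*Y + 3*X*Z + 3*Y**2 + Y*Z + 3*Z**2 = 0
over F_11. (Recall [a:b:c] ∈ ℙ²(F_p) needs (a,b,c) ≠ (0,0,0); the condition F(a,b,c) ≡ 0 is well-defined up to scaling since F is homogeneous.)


F(4,0,5) ≡ 10 (mod 11); P is NOT on the curve.

Evaluate F(4, 0, 5) term-by-term (mod 11).
  -3*X**2 ↦ -3·16·1·1 = -48
  -X*Y ↦ -1·4·0·1 = 0
  3*X*Z ↦ 3·4·1·5 = 60
  3*Y**2 ↦ 3·1·0·1 = 0
  Y*Z ↦ 1·1·0·5 = 0
  3*Z**2 ↦ 3·1·1·25 = 75
Sum: F(4, 0, 5) = (-48) + (0) + (60) + (0) + (0) + (75) = 87.
Reducing mod 11: 87 ≡ 10 (mod 11).
Since F(a, b, c) ≡ 10 ≠ 0 (mod 11), P does NOT lie on the curve.


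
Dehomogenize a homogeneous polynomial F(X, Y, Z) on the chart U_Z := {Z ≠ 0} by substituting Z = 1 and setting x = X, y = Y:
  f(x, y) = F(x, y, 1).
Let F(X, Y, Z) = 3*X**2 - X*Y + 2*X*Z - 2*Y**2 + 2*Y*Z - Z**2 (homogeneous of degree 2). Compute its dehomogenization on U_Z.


f(x, y) = 3*x**2 - x*y + 2*x - 2*y**2 + 2*y - 1

On U_Z we set Z = 1. Each monomial c·X^i·Y^j·Z^k in F becomes c·x^i·y^j·1^k = c·x^i·y^j.
Substituting Z = 1: F(X, Y, 1) = 3*x**2 - x*y + 2*x - 2*y**2 + 2*y - 1.
Note: deg(f) ≤ deg(F) = 2; strict inequality happens when F is divisible by Z (lost terms).


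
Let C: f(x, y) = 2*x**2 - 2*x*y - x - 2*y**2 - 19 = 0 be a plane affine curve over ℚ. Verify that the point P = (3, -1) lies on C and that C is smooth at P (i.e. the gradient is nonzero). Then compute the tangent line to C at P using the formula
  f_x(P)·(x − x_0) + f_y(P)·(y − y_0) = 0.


Tangent line at P: 13*x - 2*y - 41 = 0.

Step 1: f(3, -1) = 0, so P lies on C.
Step 2: partial derivatives
  f_x(x, y) = 4*x - 2*y - 1, f_y(x, y) = -2*x - 4*y.
  f_x(P) = 13, f_y(P) = -2 (gradient nonzero, so P is smooth).
Step 3: tangent line at P: 13·(x − 3) + -2·(y − -1) = 0.
Expanding: 13*x - 2*y - 41 = 0.


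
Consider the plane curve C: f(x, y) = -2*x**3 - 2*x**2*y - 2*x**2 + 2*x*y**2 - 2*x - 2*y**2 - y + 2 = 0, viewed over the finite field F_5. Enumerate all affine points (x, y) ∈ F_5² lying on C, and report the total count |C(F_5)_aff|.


Affine F_5-points: {(1, 2), (2, 3), (2, 4)}; count = 3.

For each of the 25 pairs (x, y) ∈ F_5², evaluate f(x, y) mod 5. Record the zeros.
  x = 0: [0↦2, 1↦4, 2↦2, 3↦1, 4↦1]  zeros at y ∈ ∅
  x = 1: [0↦1, 1↦3, 2↦0, 3↦2, 4↦4]  zeros at y ∈ {2}
  x = 2: [0↦4, 1↦2, 2↦4, 3↦0, 4↦0]  zeros at y ∈ {3, 4}
  x = 3: [0↦4, 1↦4, 2↦2, 3↦3, 4↦2]  zeros at y ∈ ∅
  x = 4: [0↦4, 1↦2, 2↦2, 3↦4, 4↦3]  zeros at y ∈ ∅
Collecting zeros: affine points = {(1, 2), (2, 3), (2, 4)}.
Total count |C(F_5)_aff| = 3.


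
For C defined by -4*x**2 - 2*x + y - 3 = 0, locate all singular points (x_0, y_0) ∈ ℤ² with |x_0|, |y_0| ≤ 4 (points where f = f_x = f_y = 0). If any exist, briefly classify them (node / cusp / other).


No singular points in the scanned grid; C is smooth there.

Compute partial derivatives:
  f_x = -8*x - 2.
  f_y = 1.
f_y = 1 is a nonzero constant, so f_y never vanishes: no point (x, y) can satisfy f = f_x = f_y = 0. In particular no (x, y) ∈ {−4, ..., 4}² is singular; the curve is smooth.


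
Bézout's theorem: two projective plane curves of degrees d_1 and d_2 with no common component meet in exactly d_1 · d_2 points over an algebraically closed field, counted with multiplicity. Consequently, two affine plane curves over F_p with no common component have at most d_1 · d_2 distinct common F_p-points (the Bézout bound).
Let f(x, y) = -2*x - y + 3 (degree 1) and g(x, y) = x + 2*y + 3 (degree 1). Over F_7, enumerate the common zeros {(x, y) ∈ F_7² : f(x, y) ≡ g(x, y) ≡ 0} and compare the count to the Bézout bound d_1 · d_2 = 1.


Common zeros: {(3, 4)}; count = 1; Bézout bound = 1.

deg(f) = 1, deg(g) = 1, so Bézout bound = 1.
Scan x ∈ F_7. For each x, list the y ∈ F_7 with f(x, y) ≡ 0 and those with g(x, y) ≡ 0 (mod 7); the common zeros in that column are the intersection.
  x = 0: f ≡ 0 at y ∈ {3}; g ≡ 0 at y ∈ {2}; common: ∅.
  x = 1: f ≡ 0 at y ∈ {1}; g ≡ 0 at y ∈ {5}; common: ∅.
  x = 2: f ≡ 0 at y ∈ {6}; g ≡ 0 at y ∈ {1}; common: ∅.
  x = 3: f ≡ 0 at y ∈ {4}; g ≡ 0 at y ∈ {4}; common: {4}.
  x = 4: f ≡ 0 at y ∈ {2}; g ≡ 0 at y ∈ {0}; common: ∅.
  x = 5: f ≡ 0 at y ∈ {0}; g ≡ 0 at y ∈ {3}; common: ∅.
  x = 6: f ≡ 0 at y ∈ {5}; g ≡ 0 at y ∈ {6}; common: ∅.
Collecting: common zeros = {(3, 4)}, so the count is 1.
Comparison with the Bézout bound: 1 ≤ 1 = deg(f)·deg(g), as expected for curves with no common component (the bound is attained).


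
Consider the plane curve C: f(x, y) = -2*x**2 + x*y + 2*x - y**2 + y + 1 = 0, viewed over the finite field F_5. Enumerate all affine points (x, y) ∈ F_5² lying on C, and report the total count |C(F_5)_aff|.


Affine F_5-points: {(0, 3)}; count = 1.

For each of the 25 pairs (x, y) ∈ F_5², evaluate f(x, y) mod 5. Record the zeros.
  x = 0: [0↦1, 1↦1, 2↦4, 3↦0, 4↦4]  zeros at y ∈ {3}
  x = 1: [0↦1, 1↦2, 2↦1, 3↦3, 4↦3]  zeros at y ∈ ∅
  x = 2: [0↦2, 1↦4, 2↦4, 3↦2, 4↦3]  zeros at y ∈ ∅
  x = 3: [0↦4, 1↦2, 2↦3, 3↦2, 4↦4]  zeros at y ∈ ∅
  x = 4: [0↦2, 1↦1, 2↦3, 3↦3, 4↦1]  zeros at y ∈ ∅
Collecting zeros: affine points = {(0, 3)}.
Total count |C(F_5)_aff| = 1.


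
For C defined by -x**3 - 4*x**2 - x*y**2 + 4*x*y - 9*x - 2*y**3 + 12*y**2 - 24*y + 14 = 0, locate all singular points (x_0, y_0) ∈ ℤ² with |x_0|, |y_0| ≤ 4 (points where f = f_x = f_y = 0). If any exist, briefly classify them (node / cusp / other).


Singular points: {(-1, 2)}; classification: node.

Compute partial derivatives:
  f_x = -3*x**2 - 8*x - y**2 + 4*y - 9.
  f_y = -2*x*y + 4*x - 6*y**2 + 24*y - 24.
Scan x_0 ∈ {−4, ..., 4}. For each x_0, f_y(x_0, y) is a polynomial in y; find its integer roots y ∈ {−4, ..., 4}, then test f_x and f at those candidates.
  x = -4: f_y(-4, y) = -6*y**2 + 32*y - 40; vanishes at y ∈ {2}. (-4, 2): f_x = -21 ≠ 0.
  x = -3: f_y(-3, y) = -6*y**2 + 30*y - 36; vanishes at y ∈ {2, 3}. (-3, 2): f_x = -8 ≠ 0; (-3, 3): f_x = -9 ≠ 0.
  x = -2: f_y(-2, y) = -6*y**2 + 28*y - 32; vanishes at y ∈ {2}. (-2, 2): f_x = -1 ≠ 0.
  x = -1: f_y(-1, y) = -6*y**2 + 26*y - 28; vanishes at y ∈ {2}. (-1, 2): f_x = 0, f = 0 — SINGULAR.
  x = 0: f_y(0, y) = -6*y**2 + 24*y - 24; vanishes at y ∈ {2}. (0, 2): f_x = -5 ≠ 0.
  x = 1: f_y(1, y) = -6*y**2 + 22*y - 20; vanishes at y ∈ {2}. (1, 2): f_x = -16 ≠ 0.
  x = 2: f_y(2, y) = -6*y**2 + 20*y - 16; vanishes at y ∈ {2}. (2, 2): f_x = -33 ≠ 0.
  x = 3: f_y(3, y) = -6*y**2 + 18*y - 12; vanishes at y ∈ {1, 2}. (3, 1): f_x = -57 ≠ 0; (3, 2): f_x = -56 ≠ 0.
  x = 4: f_y(4, y) = -6*y**2 + 16*y - 8; vanishes at y ∈ {2}. (4, 2): f_x = -85 ≠ 0.
Only singular point on the grid: (-1, 2).
Classify: substitute x = -1 + u, y = 2 + v and expand: f = -u**3 - u**2 - u*v**2 - 2*v**3 + v**2.
No constant or linear terms (consistent with a singular point). Quadratic part: -u**2 + v**2. Cubic part: -u**3 - u*v**2 - 2*v**3.
The quadratic part v**2 - u**2 = (v − u)(v + u) splits into two distinct linear factors, so there are two distinct tangent lines y − 2 = ±(x − -1) — this is a node (ordinary double point).
Classification: node.


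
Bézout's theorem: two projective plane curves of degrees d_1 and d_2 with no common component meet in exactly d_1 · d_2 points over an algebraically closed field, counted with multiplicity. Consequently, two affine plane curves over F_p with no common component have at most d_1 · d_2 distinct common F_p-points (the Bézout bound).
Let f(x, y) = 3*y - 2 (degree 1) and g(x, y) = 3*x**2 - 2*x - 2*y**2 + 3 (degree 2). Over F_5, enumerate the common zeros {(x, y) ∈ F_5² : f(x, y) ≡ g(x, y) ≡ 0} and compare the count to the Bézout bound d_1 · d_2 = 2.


Common zeros: ∅; count = 0; Bézout bound = 2.

deg(f) = 1, deg(g) = 2, so Bézout bound = 2.
Scan x ∈ F_5. For each x, list the y ∈ F_5 with f(x, y) ≡ 0 and those with g(x, y) ≡ 0 (mod 5); the common zeros in that column are the intersection.
  x = 0: f ≡ 0 at y ∈ {4}; g ≡ 0 at y ∈ {2, 3}; common: ∅.
  x = 1: f ≡ 0 at y ∈ {4}; g ≡ 0 at y ∈ ∅; common: ∅.
  x = 2: f ≡ 0 at y ∈ {4}; g ≡ 0 at y ∈ ∅; common: ∅.
  x = 3: f ≡ 0 at y ∈ {4}; g ≡ 0 at y ∈ ∅; common: ∅.
  x = 4: f ≡ 0 at y ∈ {4}; g ≡ 0 at y ∈ {2, 3}; common: ∅.
Collecting: common zeros = ∅, so the count is 0.
Comparison with the Bézout bound: 0 ≤ 2 = deg(f)·deg(g), as expected for curves with no common component (the affine F_5-count falls short of the bound because intersections may lie at infinity, over extension fields, or carry multiplicity).


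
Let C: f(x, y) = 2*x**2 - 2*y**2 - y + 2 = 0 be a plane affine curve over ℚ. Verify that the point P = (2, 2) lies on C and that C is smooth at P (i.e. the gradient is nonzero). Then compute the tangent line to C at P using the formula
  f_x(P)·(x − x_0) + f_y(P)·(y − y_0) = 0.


Tangent line at P: 8*x - 9*y + 2 = 0.

Step 1: f(2, 2) = 0, so P lies on C.
Step 2: partial derivatives
  f_x(x, y) = 4*x, f_y(x, y) = -4*y - 1.
  f_x(P) = 8, f_y(P) = -9 (gradient nonzero, so P is smooth).
Step 3: tangent line at P: 8·(x − 2) + -9·(y − 2) = 0.
Expanding: 8*x - 9*y + 2 = 0.


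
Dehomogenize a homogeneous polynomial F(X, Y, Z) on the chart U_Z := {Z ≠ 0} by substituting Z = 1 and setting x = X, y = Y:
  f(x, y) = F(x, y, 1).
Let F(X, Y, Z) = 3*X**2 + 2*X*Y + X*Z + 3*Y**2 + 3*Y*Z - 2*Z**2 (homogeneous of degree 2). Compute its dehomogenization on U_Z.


f(x, y) = 3*x**2 + 2*x*y + x + 3*y**2 + 3*y - 2

On U_Z we set Z = 1. Each monomial c·X^i·Y^j·Z^k in F becomes c·x^i·y^j·1^k = c·x^i·y^j.
Substituting Z = 1: F(X, Y, 1) = 3*x**2 + 2*x*y + x + 3*y**2 + 3*y - 2.
Note: deg(f) ≤ deg(F) = 2; strict inequality happens when F is divisible by Z (lost terms).


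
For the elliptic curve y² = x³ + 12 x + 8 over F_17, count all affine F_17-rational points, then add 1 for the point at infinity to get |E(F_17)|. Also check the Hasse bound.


Affine points = {(0, 5), (0, 12), (1, 2), (1, 15), (4, 1), (4, 16), (8, 2), (8, 15), (11, 3), (11, 14), (13, 7), (13, 10), (14, 8), (14, 9)}; affine count = 14; |E(F_17)| = 15.

Discriminant check: Δ ∝ 4a³ + 27b² = 4·12³ + 27·8² = 4·1728 + 27·64 ≡ 4 (mod 17). Nonzero ⇒ E is nonsingular.
For each x ∈ F_17, compute rhs = x³ + 12·x + 8 mod 17, then count y ∈ F_17 with y² ≡ rhs.
  x = 0: rhs = 8, matching y values: 5, 12 (2 points).
  x = 1: rhs = 4, matching y values: 2, 15 (2 points).
  x = 2: rhs = 6, matching y values: none (0 points).
  x = 3: rhs = 3, matching y values: none (0 points).
  x = 4: rhs = 1, matching y values: 1, 16 (2 points).
  x = 5: rhs = 6, matching y values: none (0 points).
  x = 6: rhs = 7, matching y values: none (0 points).
  x = 7: rhs = 10, matching y values: none (0 points).
  x = 8: rhs = 4, matching y values: 2, 15 (2 points).
  x = 9: rhs = 12, matching y values: none (0 points).
  x = 10: rhs = 6, matching y values: none (0 points).
  x = 11: rhs = 9, matching y values: 3, 14 (2 points).
  x = 12: rhs = 10, matching y values: none (0 points).
  x = 13: rhs = 15, matching y values: 7, 10 (2 points).
  x = 14: rhs = 13, matching y values: 8, 9 (2 points).
  x = 15: rhs = 10, matching y values: none (0 points).
  x = 16: rhs = 12, matching y values: none (0 points).
Total affine count: 14.
Full point count |E(F_17)| = 14 + 1 = 15.
Hasse bound: |15 − (17+1)| = |-3| = 3 ≤ 2√17 ≈ 8.2462 ✓.


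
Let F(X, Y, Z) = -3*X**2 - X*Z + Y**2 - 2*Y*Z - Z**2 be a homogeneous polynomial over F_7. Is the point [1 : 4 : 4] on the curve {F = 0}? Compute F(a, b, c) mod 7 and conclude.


F(1,4,4) ≡ 3 (mod 7); P is NOT on the curve.

Evaluate F(1, 4, 4) term-by-term (mod 7).
  -3*X**2 ↦ -3·1·1·1 = -3
  -X*Z ↦ -1·1·1·4 = -4
  Y**2 ↦ 1·1·16·1 = 16
  -2*Y*Z ↦ -2·1·4·4 = -32
  -Z**2 ↦ -1·1·1·16 = -16
Sum: F(1, 4, 4) = (-3) + (-4) + (16) + (-32) + (-16) = -39.
Reducing mod 7: -39 ≡ 3 (mod 7).
Since F(a, b, c) ≡ 3 ≠ 0 (mod 7), P does NOT lie on the curve.


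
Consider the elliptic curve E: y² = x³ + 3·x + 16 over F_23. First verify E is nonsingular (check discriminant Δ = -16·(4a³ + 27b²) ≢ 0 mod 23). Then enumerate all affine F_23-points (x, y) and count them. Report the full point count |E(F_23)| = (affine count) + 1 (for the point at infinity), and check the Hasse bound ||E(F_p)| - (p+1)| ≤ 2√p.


Affine points = {(0, 4), (0, 19), (3, 11), (3, 12), (4, 0), (5, 8), (5, 15), (7, 9), (7, 14), (8, 0), (9, 6), (9, 17), (11, 0), (12, 3), (12, 20), (15, 3), (15, 20), (17, 9), (17, 14), (19, 3), (19, 20), (20, 7), (20, 16), (21, 5), (21, 18), (22, 9), (22, 14)}; affine count = 27; |E(F_23)| = 28.

Discriminant check: Δ ∝ 4a³ + 27b² = 4·3³ + 27·16² = 4·27 + 27·256 ≡ 5 (mod 23). Nonzero ⇒ E is nonsingular.
For each x ∈ F_23, compute rhs = x³ + 3·x + 16 mod 23, then count y ∈ F_23 with y² ≡ rhs.
  x = 0: rhs = 16, matching y values: 4, 19 (2 points).
  x = 1: rhs = 20, matching y values: none (0 points).
  x = 2: rhs = 7, matching y values: none (0 points).
  x = 3: rhs = 6, matching y values: 11, 12 (2 points).
  x = 4: rhs = 0, matching y values: 0 (1 points).
  x = 5: rhs = 18, matching y values: 8, 15 (2 points).
  x = 6: rhs = 20, matching y values: none (0 points).
  x = 7: rhs = 12, matching y values: 9, 14 (2 points).
  x = 8: rhs = 0, matching y values: 0 (1 points).
  x = 9: rhs = 13, matching y values: 6, 17 (2 points).
  x = 10: rhs = 11, matching y values: none (0 points).
  x = 11: rhs = 0, matching y values: 0 (1 points).
  x = 12: rhs = 9, matching y values: 3, 20 (2 points).
  x = 13: rhs = 21, matching y values: none (0 points).
  x = 14: rhs = 19, matching y values: none (0 points).
  x = 15: rhs = 9, matching y values: 3, 20 (2 points).
  x = 16: rhs = 20, matching y values: none (0 points).
  x = 17: rhs = 12, matching y values: 9, 14 (2 points).
  x = 18: rhs = 14, matching y values: none (0 points).
  x = 19: rhs = 9, matching y values: 3, 20 (2 points).
  x = 20: rhs = 3, matching y values: 7, 16 (2 points).
  x = 21: rhs = 2, matching y values: 5, 18 (2 points).
  x = 22: rhs = 12, matching y values: 9, 14 (2 points).
Total affine count: 27.
Full point count |E(F_23)| = 27 + 1 = 28.
Hasse bound: |28 − (23+1)| = |4| = 4 ≤ 2√23 ≈ 9.5917 ✓.


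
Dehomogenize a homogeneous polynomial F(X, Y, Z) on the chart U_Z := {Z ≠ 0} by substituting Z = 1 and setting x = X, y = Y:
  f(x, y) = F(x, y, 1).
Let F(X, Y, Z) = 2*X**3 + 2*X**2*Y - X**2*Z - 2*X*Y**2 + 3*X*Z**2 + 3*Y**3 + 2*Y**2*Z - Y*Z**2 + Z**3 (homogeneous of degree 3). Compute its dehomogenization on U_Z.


f(x, y) = 2*x**3 + 2*x**2*y - x**2 - 2*x*y**2 + 3*x + 3*y**3 + 2*y**2 - y + 1

On U_Z we set Z = 1. Each monomial c·X^i·Y^j·Z^k in F becomes c·x^i·y^j·1^k = c·x^i·y^j.
Substituting Z = 1: F(X, Y, 1) = 2*x**3 + 2*x**2*y - x**2 - 2*x*y**2 + 3*x + 3*y**3 + 2*y**2 - y + 1.
Note: deg(f) ≤ deg(F) = 3; strict inequality happens when F is divisible by Z (lost terms).


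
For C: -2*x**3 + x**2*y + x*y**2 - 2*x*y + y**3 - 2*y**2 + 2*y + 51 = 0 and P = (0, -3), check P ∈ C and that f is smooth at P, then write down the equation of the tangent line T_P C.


Tangent line at P: 15*x + 41*y + 123 = 0.

Step 1: f(0, -3) = 0, so P lies on C.
Step 2: partial derivatives
  f_x(x, y) = -6*x**2 + 2*x*y + y**2 - 2*y, f_y(x, y) = x**2 + 2*x*y - 2*x + 3*y**2 - 4*y + 2.
  f_x(P) = 15, f_y(P) = 41 (gradient nonzero, so P is smooth).
Step 3: tangent line at P: 15·(x − 0) + 41·(y − -3) = 0.
Expanding: 15*x + 41*y + 123 = 0.


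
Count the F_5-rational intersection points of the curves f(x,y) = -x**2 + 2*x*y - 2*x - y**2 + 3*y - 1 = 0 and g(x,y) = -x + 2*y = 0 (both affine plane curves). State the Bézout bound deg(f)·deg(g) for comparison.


Common zeros: ∅; count = 0; Bézout bound = 2.

deg(f) = 2, deg(g) = 1, so Bézout bound = 2.
Scan x ∈ F_5. For each x, list the y ∈ F_5 with f(x, y) ≡ 0 and those with g(x, y) ≡ 0 (mod 5); the common zeros in that column are the intersection.
  x = 0: f ≡ 0 at y ∈ {4}; g ≡ 0 at y ∈ {0}; common: ∅.
  x = 1: f ≡ 0 at y ∈ {1, 4}; g ≡ 0 at y ∈ {3}; common: ∅.
  x = 2: f ≡ 0 at y ∈ ∅; g ≡ 0 at y ∈ {1}; common: ∅.
  x = 3: f ≡ 0 at y ∈ ∅; g ≡ 0 at y ∈ {4}; common: ∅.
  x = 4: f ≡ 0 at y ∈ {0, 1}; g ≡ 0 at y ∈ {2}; common: ∅.
Collecting: common zeros = ∅, so the count is 0.
Comparison with the Bézout bound: 0 ≤ 2 = deg(f)·deg(g), as expected for curves with no common component (the affine F_5-count falls short of the bound because intersections may lie at infinity, over extension fields, or carry multiplicity).


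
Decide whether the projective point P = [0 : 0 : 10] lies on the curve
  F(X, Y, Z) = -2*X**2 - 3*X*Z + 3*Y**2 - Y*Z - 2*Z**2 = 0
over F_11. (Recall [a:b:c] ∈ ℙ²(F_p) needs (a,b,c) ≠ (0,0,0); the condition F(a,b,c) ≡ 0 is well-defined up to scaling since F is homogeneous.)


F(0,0,10) ≡ 9 (mod 11); P is NOT on the curve.

Evaluate F(0, 0, 10) term-by-term (mod 11).
  -2*X**2 ↦ -2·0·1·1 = 0
  -3*X*Z ↦ -3·0·1·10 = 0
  3*Y**2 ↦ 3·1·0·1 = 0
  -Y*Z ↦ -1·1·0·10 = 0
  -2*Z**2 ↦ -2·1·1·100 = -200
Sum: F(0, 0, 10) = (0) + (0) + (0) + (0) + (-200) = -200.
Reducing mod 11: -200 ≡ 9 (mod 11).
Since F(a, b, c) ≡ 9 ≠ 0 (mod 11), P does NOT lie on the curve.


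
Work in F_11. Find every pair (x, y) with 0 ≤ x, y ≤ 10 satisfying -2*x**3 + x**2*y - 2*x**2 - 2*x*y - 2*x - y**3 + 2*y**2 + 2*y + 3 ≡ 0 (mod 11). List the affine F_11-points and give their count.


Affine F_11-points: {(0, 3), (1, 9), (2, 1), (3, 10), (4, 0), (4, 1), (5, 5), (7, 3), (7, 7), (8, 5), (9, 9), (10, 1), (10, 3), (10, 9)}; count = 14.

For each of the 121 pairs (x, y) ∈ F_11², evaluate f(x, y) mod 11. Record the zeros.
  x = 0: [0↦3, 1↦6, 2↦7, 3↦0, 4↦1, 5↦4, 6↦3, 7↦3, 8↦9, 9↦4, 10↦4]  zeros at y ∈ {3}
  x = 1: [0↦8, 1↦10, 2↦10, 3↦2, 4↦2, 5↦4, 6↦2, 7↦1, 8↦6, 9↦0, 10↦10]  zeros at y ∈ {9}
  x = 2: [0↦8, 1↦0, 2↦1, 3↦5, 4↦6, 5↦9, 6↦8, 7↦8, 8↦3, 9↦9, 10↦9]  zeros at y ∈ {1}
  x = 3: [0↦2, 1↦8, 2↦1, 3↦8, 4↦1, 5↦7, 6↦9, 7↦1, 8↦10, 9↦8, 10↦0]  zeros at y ∈ {10}
  x = 4: [0↦0, 1↦0, 2↦9, 3↦10, 4↦8, 5↦8, 6↦4, 7↦1, 8↦4, 9↦7, 10↦4]  zeros at y ∈ {0, 1}
  x = 5: [0↦1, 1↦8, 2↦2, 3↦10, 4↦4, 5↦0, 6↦3, 7↦7, 8↦6, 9↦5, 10↦9]  zeros at y ∈ {5}
  x = 6: [0↦4, 1↦9, 2↦1, 3↦7, 4↦10, 5↦4, 6↦5, 7↦7, 8↦4, 9↦1, 10↦3]  zeros at y ∈ ∅
  x = 7: [0↦8, 1↦2, 2↦5, 3↦0, 4↦3, 5↦8, 6↦9, 7↦0, 8↦8, 9↦5, 10↦7]  zeros at y ∈ {3, 7}
  x = 8: [0↦1, 1↦8, 2↦2, 3↦10, 4↦4, 5↦0, 6↦3, 7↦7, 8↦6, 9↦5, 10↦9]  zeros at y ∈ {5}
  x = 9: [0↦4, 1↦4, 2↦2, 3↦3, 4↦1, 5↦1, 6↦8, 7↦5, 8↦8, 9↦0, 10↦8]  zeros at y ∈ {9}
  x = 10: [0↦5, 1↦0, 2↦4, 3↦0, 4↦4, 5↦10, 6↦1, 7↦4, 8↦2, 9↦0, 10↦3]  zeros at y ∈ {1, 3, 9}
Collecting zeros: affine points = {(0, 3), (1, 9), (2, 1), (3, 10), (4, 0), (4, 1), (5, 5), (7, 3), (7, 7), (8, 5), (9, 9), (10, 1), (10, 3), (10, 9)}.
Total count |C(F_11)_aff| = 14.


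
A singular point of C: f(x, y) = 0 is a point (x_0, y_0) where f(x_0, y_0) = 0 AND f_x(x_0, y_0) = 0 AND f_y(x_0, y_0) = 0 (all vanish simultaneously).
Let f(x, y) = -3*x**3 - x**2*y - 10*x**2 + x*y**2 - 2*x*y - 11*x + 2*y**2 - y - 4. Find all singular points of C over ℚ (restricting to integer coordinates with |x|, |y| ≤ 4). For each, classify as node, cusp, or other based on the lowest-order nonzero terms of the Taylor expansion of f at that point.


Singular points: {(-1, 0)}; classification: node.

Compute partial derivatives:
  f_x = -9*x**2 - 2*x*y - 20*x + y**2 - 2*y - 11.
  f_y = -x**2 + 2*x*y - 2*x + 4*y - 1.
Scan x_0 ∈ {−4, ..., 4}. For each x_0, f_y(x_0, y) is a polynomial in y; find its integer roots y ∈ {−4, ..., 4}, then test f_x and f at those candidates.
  x = -4: f_y(-4, y) = -4*y - 9; no integer root y with |y| ≤ 4.
  x = -3: f_y(-3, y) = -2*y - 4; vanishes at y ∈ {-2}. (-3, -2): f_x = -36 ≠ 0.
  x = -2: f_y(-2, y) = -1; no integer root y with |y| ≤ 4.
  x = -1: f_y(-1, y) = 2*y; vanishes at y ∈ {0}. (-1, 0): f_x = 0, f = 0 — SINGULAR.
  x = 0: f_y(0, y) = 4*y - 1; no integer root y with |y| ≤ 4.
  x = 1: f_y(1, y) = 6*y - 4; no integer root y with |y| ≤ 4.
  x = 2: f_y(2, y) = 8*y - 9; no integer root y with |y| ≤ 4.
  x = 3: f_y(3, y) = 10*y - 16; no integer root y with |y| ≤ 4.
  x = 4: f_y(4, y) = 12*y - 25; no integer root y with |y| ≤ 4.
Only singular point on the grid: (-1, 0).
Classify: substitute x = -1 + u, y = 0 + v and expand: f = -3*u**3 - u**2*v - u**2 + u*v**2 + v**2.
No constant or linear terms (consistent with a singular point). Quadratic part: -u**2 + v**2. Cubic part: -3*u**3 - u**2*v + u*v**2.
The quadratic part v**2 - u**2 = (v − u)(v + u) splits into two distinct linear factors, so there are two distinct tangent lines y − 0 = ±(x − -1) — this is a node (ordinary double point).
Classification: node.


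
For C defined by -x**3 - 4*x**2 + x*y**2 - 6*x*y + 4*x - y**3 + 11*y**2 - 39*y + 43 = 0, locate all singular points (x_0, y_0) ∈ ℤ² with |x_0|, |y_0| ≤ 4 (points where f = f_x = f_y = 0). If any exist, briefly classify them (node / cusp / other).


Singular points: {(-1, 3)}; classification: node.

Compute partial derivatives:
  f_x = -3*x**2 - 8*x + y**2 - 6*y + 4.
  f_y = 2*x*y - 6*x - 3*y**2 + 22*y - 39.
Scan x_0 ∈ {−4, ..., 4}. For each x_0, f_y(x_0, y) is a polynomial in y; find its integer roots y ∈ {−4, ..., 4}, then test f_x and f at those candidates.
  x = -4: f_y(-4, y) = -3*y**2 + 14*y - 15; vanishes at y ∈ {3}. (-4, 3): f_x = -21 ≠ 0.
  x = -3: f_y(-3, y) = -3*y**2 + 16*y - 21; vanishes at y ∈ {3}. (-3, 3): f_x = -8 ≠ 0.
  x = -2: f_y(-2, y) = -3*y**2 + 18*y - 27; vanishes at y ∈ {3}. (-2, 3): f_x = -1 ≠ 0.
  x = -1: f_y(-1, y) = -3*y**2 + 20*y - 33; vanishes at y ∈ {3}. (-1, 3): f_x = 0, f = 0 — SINGULAR.
  x = 0: f_y(0, y) = -3*y**2 + 22*y - 39; vanishes at y ∈ {3}. (0, 3): f_x = -5 ≠ 0.
  x = 1: f_y(1, y) = -3*y**2 + 24*y - 45; vanishes at y ∈ {3}. (1, 3): f_x = -16 ≠ 0.
  x = 2: f_y(2, y) = -3*y**2 + 26*y - 51; vanishes at y ∈ {3}. (2, 3): f_x = -33 ≠ 0.
  x = 3: f_y(3, y) = -3*y**2 + 28*y - 57; vanishes at y ∈ {3}. (3, 3): f_x = -56 ≠ 0.
  x = 4: f_y(4, y) = -3*y**2 + 30*y - 63; vanishes at y ∈ {3}. (4, 3): f_x = -85 ≠ 0.
Only singular point on the grid: (-1, 3).
Classify: substitute x = -1 + u, y = 3 + v and expand: f = -u**3 - u**2 + u*v**2 - v**3 + v**2.
No constant or linear terms (consistent with a singular point). Quadratic part: -u**2 + v**2. Cubic part: -u**3 + u*v**2 - v**3.
The quadratic part v**2 - u**2 = (v − u)(v + u) splits into two distinct linear factors, so there are two distinct tangent lines y − 3 = ±(x − -1) — this is a node (ordinary double point).
Classification: node.


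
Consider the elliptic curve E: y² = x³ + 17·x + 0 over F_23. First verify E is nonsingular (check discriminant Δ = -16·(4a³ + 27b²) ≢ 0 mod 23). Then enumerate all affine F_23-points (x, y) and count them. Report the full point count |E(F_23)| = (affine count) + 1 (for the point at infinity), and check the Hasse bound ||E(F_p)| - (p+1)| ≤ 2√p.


Affine points = {(0, 0), (1, 8), (1, 15), (3, 3), (3, 20), (5, 7), (5, 16), (7, 5), (7, 18), (8, 2), (8, 21), (9, 10), (9, 13), (11, 0), (12, 0), (13, 7), (13, 16), (17, 2), (17, 21), (19, 11), (19, 12), (21, 2), (21, 21)}; affine count = 23; |E(F_23)| = 24.

Discriminant check: Δ ∝ 4a³ + 27b² = 4·17³ + 27·0² = 4·4913 + 27·0 ≡ 10 (mod 23). Nonzero ⇒ E is nonsingular.
For each x ∈ F_23, compute rhs = x³ + 17·x + 0 mod 23, then count y ∈ F_23 with y² ≡ rhs.
  x = 0: rhs = 0, matching y values: 0 (1 points).
  x = 1: rhs = 18, matching y values: 8, 15 (2 points).
  x = 2: rhs = 19, matching y values: none (0 points).
  x = 3: rhs = 9, matching y values: 3, 20 (2 points).
  x = 4: rhs = 17, matching y values: none (0 points).
  x = 5: rhs = 3, matching y values: 7, 16 (2 points).
  x = 6: rhs = 19, matching y values: none (0 points).
  x = 7: rhs = 2, matching y values: 5, 18 (2 points).
  x = 8: rhs = 4, matching y values: 2, 21 (2 points).
  x = 9: rhs = 8, matching y values: 10, 13 (2 points).
  x = 10: rhs = 20, matching y values: none (0 points).
  x = 11: rhs = 0, matching y values: 0 (1 points).
  x = 12: rhs = 0, matching y values: 0 (1 points).
  x = 13: rhs = 3, matching y values: 7, 16 (2 points).
  x = 14: rhs = 15, matching y values: none (0 points).
  x = 15: rhs = 19, matching y values: none (0 points).
  x = 16: rhs = 21, matching y values: none (0 points).
  x = 17: rhs = 4, matching y values: 2, 21 (2 points).
  x = 18: rhs = 20, matching y values: none (0 points).
  x = 19: rhs = 6, matching y values: 11, 12 (2 points).
  x = 20: rhs = 14, matching y values: none (0 points).
  x = 21: rhs = 4, matching y values: 2, 21 (2 points).
  x = 22: rhs = 5, matching y values: none (0 points).
Total affine count: 23.
Full point count |E(F_23)| = 23 + 1 = 24.
Hasse bound: |24 − (23+1)| = |0| = 0 ≤ 2√23 ≈ 9.5917 ✓.
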